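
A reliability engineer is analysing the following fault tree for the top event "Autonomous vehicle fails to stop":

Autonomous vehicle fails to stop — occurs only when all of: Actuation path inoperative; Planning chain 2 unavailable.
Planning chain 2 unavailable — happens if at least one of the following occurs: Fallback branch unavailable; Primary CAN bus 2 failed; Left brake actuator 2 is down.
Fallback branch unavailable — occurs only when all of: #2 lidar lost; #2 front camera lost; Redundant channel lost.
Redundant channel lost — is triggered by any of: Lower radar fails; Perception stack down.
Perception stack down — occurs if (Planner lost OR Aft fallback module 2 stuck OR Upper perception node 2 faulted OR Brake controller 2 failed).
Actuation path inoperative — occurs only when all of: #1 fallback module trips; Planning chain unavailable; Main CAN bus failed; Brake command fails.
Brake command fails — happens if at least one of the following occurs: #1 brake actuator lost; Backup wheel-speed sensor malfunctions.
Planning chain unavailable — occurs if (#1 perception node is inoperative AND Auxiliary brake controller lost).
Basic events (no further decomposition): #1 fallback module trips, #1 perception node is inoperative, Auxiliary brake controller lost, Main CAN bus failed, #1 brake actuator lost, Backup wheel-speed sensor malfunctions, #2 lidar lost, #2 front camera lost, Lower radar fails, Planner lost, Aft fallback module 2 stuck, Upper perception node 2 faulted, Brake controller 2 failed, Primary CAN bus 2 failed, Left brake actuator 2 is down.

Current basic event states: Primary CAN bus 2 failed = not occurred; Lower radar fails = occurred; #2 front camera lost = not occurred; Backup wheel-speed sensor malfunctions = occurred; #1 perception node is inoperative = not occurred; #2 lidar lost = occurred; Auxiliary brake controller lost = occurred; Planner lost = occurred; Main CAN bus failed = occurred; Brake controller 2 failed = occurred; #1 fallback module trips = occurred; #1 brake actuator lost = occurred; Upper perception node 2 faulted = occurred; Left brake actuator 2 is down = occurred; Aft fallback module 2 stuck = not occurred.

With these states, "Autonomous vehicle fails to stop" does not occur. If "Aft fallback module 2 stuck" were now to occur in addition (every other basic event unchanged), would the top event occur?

Counterfactual: set "Aft fallback module 2 stuck" to occurred.
Planning chain unavailable [AND]: #1 perception node is inoperative=not, Auxiliary brake controller lost=occurs → not all inputs occur → does not occur.
Brake command fails [OR]: #1 brake actuator lost=occurs, Backup wheel-speed sensor malfunctions=occurs → at least one input occurs → occurs.
Actuation path inoperative [AND]: #1 fallback module trips=occurs, Planning chain unavailable=not, Main CAN bus failed=occurs, Brake command fails=occurs → not all inputs occur → does not occur.
Perception stack down [OR]: Planner lost=occurs, Aft fallback module 2 stuck=occurs, Upper perception node 2 faulted=occurs, Brake controller 2 failed=occurs → at least one input occurs → occurs.
Redundant channel lost [OR]: Lower radar fails=occurs, Perception stack down=occurs → at least one input occurs → occurs.
Fallback branch unavailable [AND]: #2 lidar lost=occurs, #2 front camera lost=not, Redundant channel lost=occurs → not all inputs occur → does not occur.
Planning chain 2 unavailable [OR]: Fallback branch unavailable=not, Primary CAN bus 2 failed=not, Left brake actuator 2 is down=occurs → at least one input occurs → occurs.
Autonomous vehicle fails to stop [AND]: Actuation path inoperative=not, Planning chain 2 unavailable=occurs → not all inputs occur → does not occur.

No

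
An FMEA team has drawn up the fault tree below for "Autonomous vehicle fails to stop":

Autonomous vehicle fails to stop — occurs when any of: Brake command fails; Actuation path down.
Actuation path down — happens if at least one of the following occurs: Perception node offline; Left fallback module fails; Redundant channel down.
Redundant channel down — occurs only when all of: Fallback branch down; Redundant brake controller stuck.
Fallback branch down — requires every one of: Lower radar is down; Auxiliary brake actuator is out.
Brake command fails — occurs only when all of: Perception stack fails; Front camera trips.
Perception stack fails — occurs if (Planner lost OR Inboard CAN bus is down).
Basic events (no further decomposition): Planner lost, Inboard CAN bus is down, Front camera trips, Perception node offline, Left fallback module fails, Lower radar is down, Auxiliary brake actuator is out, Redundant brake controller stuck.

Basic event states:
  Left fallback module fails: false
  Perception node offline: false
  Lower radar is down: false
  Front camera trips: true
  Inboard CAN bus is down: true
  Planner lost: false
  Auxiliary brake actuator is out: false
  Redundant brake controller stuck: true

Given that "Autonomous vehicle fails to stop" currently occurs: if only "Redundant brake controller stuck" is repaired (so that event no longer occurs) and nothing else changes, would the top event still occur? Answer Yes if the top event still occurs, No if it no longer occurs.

Yes

Counterfactual: set "Redundant brake controller stuck" to not occurred.
Perception stack fails [OR]: Planner lost=not, Inboard CAN bus is down=occurs → at least one input occurs → occurs.
Brake command fails [AND]: Perception stack fails=occurs, Front camera trips=occurs → all inputs occur → occurs.
Fallback branch down [AND]: Lower radar is down=not, Auxiliary brake actuator is out=not → not all inputs occur → does not occur.
Redundant channel down [AND]: Fallback branch down=not, Redundant brake controller stuck=not → not all inputs occur → does not occur.
Actuation path down [OR]: Perception node offline=not, Left fallback module fails=not, Redundant channel down=not → no input occurs → does not occur.
Autonomous vehicle fails to stop [OR]: Brake command fails=occurs, Actuation path down=not → at least one input occurs → occurs.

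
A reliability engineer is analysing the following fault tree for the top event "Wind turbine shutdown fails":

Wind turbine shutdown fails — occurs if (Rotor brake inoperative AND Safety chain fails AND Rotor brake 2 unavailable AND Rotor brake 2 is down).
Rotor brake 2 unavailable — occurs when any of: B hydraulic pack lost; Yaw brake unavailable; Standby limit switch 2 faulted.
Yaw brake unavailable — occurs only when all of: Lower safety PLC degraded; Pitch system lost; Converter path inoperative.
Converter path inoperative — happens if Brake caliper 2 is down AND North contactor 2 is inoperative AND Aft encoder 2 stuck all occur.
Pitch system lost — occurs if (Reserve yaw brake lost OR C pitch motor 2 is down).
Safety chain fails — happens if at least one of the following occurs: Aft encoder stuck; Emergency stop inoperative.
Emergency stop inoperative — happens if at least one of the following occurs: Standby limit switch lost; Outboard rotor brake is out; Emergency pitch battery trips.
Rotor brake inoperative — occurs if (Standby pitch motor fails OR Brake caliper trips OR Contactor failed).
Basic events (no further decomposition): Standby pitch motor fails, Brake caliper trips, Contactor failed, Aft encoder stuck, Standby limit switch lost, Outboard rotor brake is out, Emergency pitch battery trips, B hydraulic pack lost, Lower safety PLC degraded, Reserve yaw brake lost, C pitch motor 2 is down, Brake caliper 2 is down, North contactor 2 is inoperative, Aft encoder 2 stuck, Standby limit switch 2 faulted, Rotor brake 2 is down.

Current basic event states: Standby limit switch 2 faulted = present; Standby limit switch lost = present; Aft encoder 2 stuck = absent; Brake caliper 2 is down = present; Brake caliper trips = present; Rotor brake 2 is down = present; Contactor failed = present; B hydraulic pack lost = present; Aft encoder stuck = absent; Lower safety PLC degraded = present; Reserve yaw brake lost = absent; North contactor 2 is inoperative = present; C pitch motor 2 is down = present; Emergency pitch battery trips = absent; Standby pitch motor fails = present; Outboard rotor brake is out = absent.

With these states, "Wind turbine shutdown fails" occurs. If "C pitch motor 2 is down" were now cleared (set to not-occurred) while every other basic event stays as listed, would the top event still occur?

Yes

Counterfactual: set "C pitch motor 2 is down" to not occurred.
Rotor brake inoperative [OR]: Standby pitch motor fails=occurs, Brake caliper trips=occurs, Contactor failed=occurs → at least one input occurs → occurs.
Emergency stop inoperative [OR]: Standby limit switch lost=occurs, Outboard rotor brake is out=not, Emergency pitch battery trips=not → at least one input occurs → occurs.
Safety chain fails [OR]: Aft encoder stuck=not, Emergency stop inoperative=occurs → at least one input occurs → occurs.
Pitch system lost [OR]: Reserve yaw brake lost=not, C pitch motor 2 is down=not → no input occurs → does not occur.
Converter path inoperative [AND]: Brake caliper 2 is down=occurs, North contactor 2 is inoperative=occurs, Aft encoder 2 stuck=not → not all inputs occur → does not occur.
Yaw brake unavailable [AND]: Lower safety PLC degraded=occurs, Pitch system lost=not, Converter path inoperative=not → not all inputs occur → does not occur.
Rotor brake 2 unavailable [OR]: B hydraulic pack lost=occurs, Yaw brake unavailable=not, Standby limit switch 2 faulted=occurs → at least one input occurs → occurs.
Wind turbine shutdown fails [AND]: Rotor brake inoperative=occurs, Safety chain fails=occurs, Rotor brake 2 unavailable=occurs, Rotor brake 2 is down=occurs → all inputs occur → occurs.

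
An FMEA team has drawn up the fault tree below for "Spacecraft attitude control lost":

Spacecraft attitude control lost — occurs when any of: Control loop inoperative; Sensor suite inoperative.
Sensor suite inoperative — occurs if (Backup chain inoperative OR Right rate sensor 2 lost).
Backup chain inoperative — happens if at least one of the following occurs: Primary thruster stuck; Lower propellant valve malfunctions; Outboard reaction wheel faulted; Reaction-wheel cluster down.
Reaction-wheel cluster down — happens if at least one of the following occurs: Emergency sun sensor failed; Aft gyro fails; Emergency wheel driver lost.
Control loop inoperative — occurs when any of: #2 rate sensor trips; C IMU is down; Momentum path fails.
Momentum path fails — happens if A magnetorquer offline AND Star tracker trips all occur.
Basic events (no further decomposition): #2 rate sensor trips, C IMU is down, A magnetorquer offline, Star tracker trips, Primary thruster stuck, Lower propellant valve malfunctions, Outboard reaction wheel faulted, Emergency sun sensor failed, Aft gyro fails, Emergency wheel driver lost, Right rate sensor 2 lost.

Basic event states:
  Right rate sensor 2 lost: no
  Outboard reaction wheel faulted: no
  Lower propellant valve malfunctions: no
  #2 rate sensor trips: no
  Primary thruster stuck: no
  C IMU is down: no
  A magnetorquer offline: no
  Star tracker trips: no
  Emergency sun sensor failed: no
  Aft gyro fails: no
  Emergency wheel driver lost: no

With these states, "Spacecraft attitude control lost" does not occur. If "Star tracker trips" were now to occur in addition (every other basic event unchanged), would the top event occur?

Counterfactual: set "Star tracker trips" to occurred.
Momentum path fails [AND]: A magnetorquer offline=not, Star tracker trips=occurs → not all inputs occur → does not occur.
Control loop inoperative [OR]: #2 rate sensor trips=not, C IMU is down=not, Momentum path fails=not → no input occurs → does not occur.
Reaction-wheel cluster down [OR]: Emergency sun sensor failed=not, Aft gyro fails=not, Emergency wheel driver lost=not → no input occurs → does not occur.
Backup chain inoperative [OR]: Primary thruster stuck=not, Lower propellant valve malfunctions=not, Outboard reaction wheel faulted=not, Reaction-wheel cluster down=not → no input occurs → does not occur.
Sensor suite inoperative [OR]: Backup chain inoperative=not, Right rate sensor 2 lost=not → no input occurs → does not occur.
Spacecraft attitude control lost [OR]: Control loop inoperative=not, Sensor suite inoperative=not → no input occurs → does not occur.

No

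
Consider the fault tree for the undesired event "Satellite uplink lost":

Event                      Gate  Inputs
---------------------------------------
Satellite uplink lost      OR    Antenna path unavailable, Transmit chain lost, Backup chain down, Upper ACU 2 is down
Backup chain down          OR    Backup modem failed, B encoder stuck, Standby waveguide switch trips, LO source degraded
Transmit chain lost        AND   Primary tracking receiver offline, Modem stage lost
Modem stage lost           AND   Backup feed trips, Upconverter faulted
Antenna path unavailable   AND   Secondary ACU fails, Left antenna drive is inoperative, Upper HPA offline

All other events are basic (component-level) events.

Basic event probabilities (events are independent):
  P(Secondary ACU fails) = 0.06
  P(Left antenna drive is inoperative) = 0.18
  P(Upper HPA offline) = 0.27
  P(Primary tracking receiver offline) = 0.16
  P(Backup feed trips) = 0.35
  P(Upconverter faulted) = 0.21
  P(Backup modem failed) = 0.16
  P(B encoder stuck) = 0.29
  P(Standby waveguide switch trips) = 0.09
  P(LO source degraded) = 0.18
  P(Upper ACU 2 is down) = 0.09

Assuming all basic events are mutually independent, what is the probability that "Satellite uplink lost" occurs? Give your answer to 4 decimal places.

P(Antenna path unavailable) [AND] = 0.06 × 0.18 × 0.27 = 0.002916
P(Modem stage lost) [AND] = 0.35 × 0.21 = 0.073500
P(Transmit chain lost) [AND] = 0.16 × 0.073500 = 0.011760
P(Backup chain down) [OR] = 1 − (1−0.16) × (1−0.29) × (1−0.09) × (1−0.18) = 0.554966
P(Satellite uplink lost) [OR] = 1 − (1−0.002916) × (1−0.011760) × (1−0.554966) × (1−0.09) = 0.600949
Rounded to 4 decimal places: P(Satellite uplink lost) ≈ 0.6009.

0.6009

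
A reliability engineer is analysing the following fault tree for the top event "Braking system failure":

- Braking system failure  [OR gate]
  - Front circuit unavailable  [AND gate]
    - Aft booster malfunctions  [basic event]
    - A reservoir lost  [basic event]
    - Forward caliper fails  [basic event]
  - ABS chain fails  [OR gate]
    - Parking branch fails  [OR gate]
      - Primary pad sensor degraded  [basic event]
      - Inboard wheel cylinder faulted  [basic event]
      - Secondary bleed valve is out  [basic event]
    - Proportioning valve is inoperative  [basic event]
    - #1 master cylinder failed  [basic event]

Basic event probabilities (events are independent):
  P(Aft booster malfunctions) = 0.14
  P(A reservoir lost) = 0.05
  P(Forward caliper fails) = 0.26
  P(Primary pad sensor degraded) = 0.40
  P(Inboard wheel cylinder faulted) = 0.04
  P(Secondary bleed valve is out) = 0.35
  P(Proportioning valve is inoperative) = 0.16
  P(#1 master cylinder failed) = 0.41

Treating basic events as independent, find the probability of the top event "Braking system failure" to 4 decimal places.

P(Front circuit unavailable) [AND] = 0.14 × 0.05 × 0.26 = 0.001820
P(Parking branch fails) [OR] = 1 − (1−0.40) × (1−0.04) × (1−0.35) = 0.625600
P(ABS chain fails) [OR] = 1 − (1−0.625600) × (1−0.16) × (1−0.41) = 0.814447
P(Braking system failure) [OR] = 1 − (1−0.001820) × (1−0.814447) = 0.814785
Rounded to 4 decimal places: P(Braking system failure) ≈ 0.8148.

0.8148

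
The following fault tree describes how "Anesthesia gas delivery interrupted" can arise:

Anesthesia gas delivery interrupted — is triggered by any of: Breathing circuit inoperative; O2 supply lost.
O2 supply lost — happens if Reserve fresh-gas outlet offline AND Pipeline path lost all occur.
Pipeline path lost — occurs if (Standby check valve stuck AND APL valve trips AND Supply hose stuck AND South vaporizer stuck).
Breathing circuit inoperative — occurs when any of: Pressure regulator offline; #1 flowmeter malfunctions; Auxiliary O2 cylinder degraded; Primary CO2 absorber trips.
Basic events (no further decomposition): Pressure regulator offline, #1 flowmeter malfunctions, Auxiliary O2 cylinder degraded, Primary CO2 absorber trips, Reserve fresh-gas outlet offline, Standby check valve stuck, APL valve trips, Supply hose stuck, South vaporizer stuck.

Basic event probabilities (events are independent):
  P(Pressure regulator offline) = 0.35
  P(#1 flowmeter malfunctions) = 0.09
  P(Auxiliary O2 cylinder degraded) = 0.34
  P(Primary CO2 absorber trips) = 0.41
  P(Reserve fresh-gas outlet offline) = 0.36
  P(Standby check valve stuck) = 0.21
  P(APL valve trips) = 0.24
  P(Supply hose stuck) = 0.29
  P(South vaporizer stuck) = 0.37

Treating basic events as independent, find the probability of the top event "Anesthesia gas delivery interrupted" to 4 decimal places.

P(Breathing circuit inoperative) [OR] = 1 − (1−0.35) × (1−0.09) × (1−0.34) × (1−0.41) = 0.769670
P(Pipeline path lost) [AND] = 0.21 × 0.24 × 0.29 × 0.37 = 0.005408
P(O2 supply lost) [AND] = 0.36 × 0.005408 = 0.001947
P(Anesthesia gas delivery interrupted) [OR] = 1 − (1−0.769670) × (1−0.001947) = 0.770118
Rounded to 4 decimal places: P(Anesthesia gas delivery interrupted) ≈ 0.7701.

0.7701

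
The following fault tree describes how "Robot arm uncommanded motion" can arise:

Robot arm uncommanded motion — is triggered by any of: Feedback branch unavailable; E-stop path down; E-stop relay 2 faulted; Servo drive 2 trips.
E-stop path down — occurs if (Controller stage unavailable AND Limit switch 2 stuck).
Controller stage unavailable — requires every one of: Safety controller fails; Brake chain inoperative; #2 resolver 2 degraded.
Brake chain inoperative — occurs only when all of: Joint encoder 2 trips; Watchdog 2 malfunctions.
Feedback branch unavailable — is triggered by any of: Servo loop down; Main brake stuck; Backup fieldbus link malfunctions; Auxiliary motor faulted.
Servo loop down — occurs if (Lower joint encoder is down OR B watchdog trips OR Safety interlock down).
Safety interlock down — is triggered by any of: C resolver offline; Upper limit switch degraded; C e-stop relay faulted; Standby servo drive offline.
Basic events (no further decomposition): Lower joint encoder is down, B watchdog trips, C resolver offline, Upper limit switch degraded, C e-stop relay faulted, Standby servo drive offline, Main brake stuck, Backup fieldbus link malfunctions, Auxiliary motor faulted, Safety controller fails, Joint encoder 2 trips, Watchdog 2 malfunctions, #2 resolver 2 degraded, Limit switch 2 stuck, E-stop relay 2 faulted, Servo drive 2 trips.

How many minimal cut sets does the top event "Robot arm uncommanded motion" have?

12

Safety interlock down [OR]: union of children's cut sets → 4 cut set(s).
Servo loop down [OR]: union of children's cut sets → 6 cut set(s).
Feedback branch unavailable [OR]: union of children's cut sets → 9 cut set(s).
Brake chain inoperative [AND]: one cut set from each child combined → 1 × 1 = 1 cut set(s).
Controller stage unavailable [AND]: one cut set from each child combined → 1 × 1 × 1 = 1 cut set(s).
E-stop path down [AND]: one cut set from each child combined → 1 × 1 = 1 cut set(s).
Robot arm uncommanded motion [OR]: union of children's cut sets → 12 cut set(s).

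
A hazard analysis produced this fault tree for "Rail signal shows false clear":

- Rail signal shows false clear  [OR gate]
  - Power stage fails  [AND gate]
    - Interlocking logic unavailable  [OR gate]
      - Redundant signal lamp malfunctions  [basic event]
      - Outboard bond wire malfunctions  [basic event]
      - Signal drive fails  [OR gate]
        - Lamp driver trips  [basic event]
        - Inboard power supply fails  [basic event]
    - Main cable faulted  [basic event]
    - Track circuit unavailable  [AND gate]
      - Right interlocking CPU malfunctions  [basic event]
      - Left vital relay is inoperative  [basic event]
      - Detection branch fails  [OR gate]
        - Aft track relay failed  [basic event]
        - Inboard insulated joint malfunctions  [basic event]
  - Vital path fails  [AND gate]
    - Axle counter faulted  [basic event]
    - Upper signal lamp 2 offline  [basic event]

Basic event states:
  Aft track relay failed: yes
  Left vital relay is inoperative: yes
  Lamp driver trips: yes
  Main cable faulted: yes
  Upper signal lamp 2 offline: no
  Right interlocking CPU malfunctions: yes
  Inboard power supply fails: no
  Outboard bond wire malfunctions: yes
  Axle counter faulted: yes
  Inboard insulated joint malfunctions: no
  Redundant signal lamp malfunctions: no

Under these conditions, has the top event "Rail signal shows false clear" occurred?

Yes

Signal drive fails [OR]: Lamp driver trips=occurs, Inboard power supply fails=not → at least one input occurs → occurs.
Interlocking logic unavailable [OR]: Redundant signal lamp malfunctions=not, Outboard bond wire malfunctions=occurs, Signal drive fails=occurs → at least one input occurs → occurs.
Detection branch fails [OR]: Aft track relay failed=occurs, Inboard insulated joint malfunctions=not → at least one input occurs → occurs.
Track circuit unavailable [AND]: Right interlocking CPU malfunctions=occurs, Left vital relay is inoperative=occurs, Detection branch fails=occurs → all inputs occur → occurs.
Power stage fails [AND]: Interlocking logic unavailable=occurs, Main cable faulted=occurs, Track circuit unavailable=occurs → all inputs occur → occurs.
Vital path fails [AND]: Axle counter faulted=occurs, Upper signal lamp 2 offline=not → not all inputs occur → does not occur.
Rail signal shows false clear [OR]: Power stage fails=occurs, Vital path fails=not → at least one input occurs → occurs.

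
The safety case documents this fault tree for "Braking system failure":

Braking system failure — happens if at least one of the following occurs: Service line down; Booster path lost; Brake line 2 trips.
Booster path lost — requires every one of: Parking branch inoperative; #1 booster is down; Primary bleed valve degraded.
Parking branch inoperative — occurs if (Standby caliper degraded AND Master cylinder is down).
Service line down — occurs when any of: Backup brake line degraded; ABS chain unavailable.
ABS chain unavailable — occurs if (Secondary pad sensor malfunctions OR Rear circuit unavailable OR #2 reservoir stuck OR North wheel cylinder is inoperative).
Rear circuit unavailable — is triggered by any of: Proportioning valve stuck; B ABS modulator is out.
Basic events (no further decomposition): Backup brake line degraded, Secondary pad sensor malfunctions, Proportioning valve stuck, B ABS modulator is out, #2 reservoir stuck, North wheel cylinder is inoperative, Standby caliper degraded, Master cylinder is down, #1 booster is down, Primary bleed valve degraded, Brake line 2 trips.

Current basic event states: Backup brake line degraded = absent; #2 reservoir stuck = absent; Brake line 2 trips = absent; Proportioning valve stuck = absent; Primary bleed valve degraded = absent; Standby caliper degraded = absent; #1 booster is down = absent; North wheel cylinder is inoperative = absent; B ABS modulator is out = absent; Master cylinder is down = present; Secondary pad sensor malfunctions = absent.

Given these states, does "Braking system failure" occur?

No

Rear circuit unavailable [OR]: Proportioning valve stuck=not, B ABS modulator is out=not → no input occurs → does not occur.
ABS chain unavailable [OR]: Secondary pad sensor malfunctions=not, Rear circuit unavailable=not, #2 reservoir stuck=not, North wheel cylinder is inoperative=not → no input occurs → does not occur.
Service line down [OR]: Backup brake line degraded=not, ABS chain unavailable=not → no input occurs → does not occur.
Parking branch inoperative [AND]: Standby caliper degraded=not, Master cylinder is down=occurs → not all inputs occur → does not occur.
Booster path lost [AND]: Parking branch inoperative=not, #1 booster is down=not, Primary bleed valve degraded=not → not all inputs occur → does not occur.
Braking system failure [OR]: Service line down=not, Booster path lost=not, Brake line 2 trips=not → no input occurs → does not occur.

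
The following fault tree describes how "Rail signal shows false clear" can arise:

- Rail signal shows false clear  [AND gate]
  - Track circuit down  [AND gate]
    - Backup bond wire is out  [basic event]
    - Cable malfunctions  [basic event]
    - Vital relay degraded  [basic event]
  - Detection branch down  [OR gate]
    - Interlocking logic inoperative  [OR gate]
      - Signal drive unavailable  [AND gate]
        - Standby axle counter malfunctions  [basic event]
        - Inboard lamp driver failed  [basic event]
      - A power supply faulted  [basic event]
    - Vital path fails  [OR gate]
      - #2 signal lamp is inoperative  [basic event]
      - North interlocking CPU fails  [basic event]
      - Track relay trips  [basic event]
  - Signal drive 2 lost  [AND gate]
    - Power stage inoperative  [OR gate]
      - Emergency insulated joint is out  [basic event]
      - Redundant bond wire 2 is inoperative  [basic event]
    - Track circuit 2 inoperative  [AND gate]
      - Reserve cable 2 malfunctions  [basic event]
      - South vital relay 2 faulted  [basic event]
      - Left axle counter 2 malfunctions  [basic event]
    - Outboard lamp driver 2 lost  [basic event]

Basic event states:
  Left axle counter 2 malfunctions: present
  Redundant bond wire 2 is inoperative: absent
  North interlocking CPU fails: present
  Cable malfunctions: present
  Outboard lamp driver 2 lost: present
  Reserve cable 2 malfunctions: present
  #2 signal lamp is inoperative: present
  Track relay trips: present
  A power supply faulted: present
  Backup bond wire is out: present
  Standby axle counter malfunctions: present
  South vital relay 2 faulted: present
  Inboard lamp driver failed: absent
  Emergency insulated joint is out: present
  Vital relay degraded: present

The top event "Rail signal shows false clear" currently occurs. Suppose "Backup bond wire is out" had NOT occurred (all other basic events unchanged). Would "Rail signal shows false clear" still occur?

Counterfactual: set "Backup bond wire is out" to not occurred.
Track circuit down [AND]: Backup bond wire is out=not, Cable malfunctions=occurs, Vital relay degraded=occurs → not all inputs occur → does not occur.
Signal drive unavailable [AND]: Standby axle counter malfunctions=occurs, Inboard lamp driver failed=not → not all inputs occur → does not occur.
Interlocking logic inoperative [OR]: Signal drive unavailable=not, A power supply faulted=occurs → at least one input occurs → occurs.
Vital path fails [OR]: #2 signal lamp is inoperative=occurs, North interlocking CPU fails=occurs, Track relay trips=occurs → at least one input occurs → occurs.
Detection branch down [OR]: Interlocking logic inoperative=occurs, Vital path fails=occurs → at least one input occurs → occurs.
Power stage inoperative [OR]: Emergency insulated joint is out=occurs, Redundant bond wire 2 is inoperative=not → at least one input occurs → occurs.
Track circuit 2 inoperative [AND]: Reserve cable 2 malfunctions=occurs, South vital relay 2 faulted=occurs, Left axle counter 2 malfunctions=occurs → all inputs occur → occurs.
Signal drive 2 lost [AND]: Power stage inoperative=occurs, Track circuit 2 inoperative=occurs, Outboard lamp driver 2 lost=occurs → all inputs occur → occurs.
Rail signal shows false clear [AND]: Track circuit down=not, Detection branch down=occurs, Signal drive 2 lost=occurs → not all inputs occur → does not occur.

No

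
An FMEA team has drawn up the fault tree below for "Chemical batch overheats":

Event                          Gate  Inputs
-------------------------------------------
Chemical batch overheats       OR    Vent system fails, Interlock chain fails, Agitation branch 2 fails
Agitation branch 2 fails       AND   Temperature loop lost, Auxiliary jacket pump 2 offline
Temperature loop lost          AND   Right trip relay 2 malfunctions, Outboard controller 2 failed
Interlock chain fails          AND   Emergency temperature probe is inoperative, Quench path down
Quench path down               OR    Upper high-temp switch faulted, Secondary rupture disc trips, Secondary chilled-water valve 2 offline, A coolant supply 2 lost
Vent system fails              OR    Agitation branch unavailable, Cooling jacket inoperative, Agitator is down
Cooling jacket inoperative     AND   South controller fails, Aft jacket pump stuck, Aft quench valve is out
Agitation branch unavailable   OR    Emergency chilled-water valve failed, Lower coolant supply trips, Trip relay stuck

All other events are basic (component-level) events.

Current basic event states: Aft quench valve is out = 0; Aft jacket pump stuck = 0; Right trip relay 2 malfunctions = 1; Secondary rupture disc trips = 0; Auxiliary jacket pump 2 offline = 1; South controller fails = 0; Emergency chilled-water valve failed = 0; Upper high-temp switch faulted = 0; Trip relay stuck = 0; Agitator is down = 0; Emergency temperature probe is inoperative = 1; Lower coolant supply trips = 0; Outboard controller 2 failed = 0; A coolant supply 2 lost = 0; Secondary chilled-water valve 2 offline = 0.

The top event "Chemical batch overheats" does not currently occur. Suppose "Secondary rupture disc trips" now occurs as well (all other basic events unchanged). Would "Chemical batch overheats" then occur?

Yes

Counterfactual: set "Secondary rupture disc trips" to occurred.
Agitation branch unavailable [OR]: Emergency chilled-water valve failed=not, Lower coolant supply trips=not, Trip relay stuck=not → no input occurs → does not occur.
Cooling jacket inoperative [AND]: South controller fails=not, Aft jacket pump stuck=not, Aft quench valve is out=not → not all inputs occur → does not occur.
Vent system fails [OR]: Agitation branch unavailable=not, Cooling jacket inoperative=not, Agitator is down=not → no input occurs → does not occur.
Quench path down [OR]: Upper high-temp switch faulted=not, Secondary rupture disc trips=occurs, Secondary chilled-water valve 2 offline=not, A coolant supply 2 lost=not → at least one input occurs → occurs.
Interlock chain fails [AND]: Emergency temperature probe is inoperative=occurs, Quench path down=occurs → all inputs occur → occurs.
Temperature loop lost [AND]: Right trip relay 2 malfunctions=occurs, Outboard controller 2 failed=not → not all inputs occur → does not occur.
Agitation branch 2 fails [AND]: Temperature loop lost=not, Auxiliary jacket pump 2 offline=occurs → not all inputs occur → does not occur.
Chemical batch overheats [OR]: Vent system fails=not, Interlock chain fails=occurs, Agitation branch 2 fails=not → at least one input occurs → occurs.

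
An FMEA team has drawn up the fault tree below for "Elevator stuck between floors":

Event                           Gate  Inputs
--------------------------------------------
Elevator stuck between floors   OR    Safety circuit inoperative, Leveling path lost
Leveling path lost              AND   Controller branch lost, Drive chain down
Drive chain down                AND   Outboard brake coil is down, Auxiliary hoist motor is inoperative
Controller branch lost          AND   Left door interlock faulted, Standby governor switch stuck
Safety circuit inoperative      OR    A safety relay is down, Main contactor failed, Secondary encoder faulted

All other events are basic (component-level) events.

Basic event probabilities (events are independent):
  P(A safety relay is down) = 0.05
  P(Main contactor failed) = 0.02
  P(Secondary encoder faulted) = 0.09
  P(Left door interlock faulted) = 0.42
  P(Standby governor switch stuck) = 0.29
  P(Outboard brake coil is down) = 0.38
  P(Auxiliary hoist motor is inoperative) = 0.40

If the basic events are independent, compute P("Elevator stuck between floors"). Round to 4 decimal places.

P(Safety circuit inoperative) [OR] = 1 − (1−0.05) × (1−0.02) × (1−0.09) = 0.152790
P(Controller branch lost) [AND] = 0.42 × 0.29 = 0.121800
P(Drive chain down) [AND] = 0.38 × 0.40 = 0.152000
P(Leveling path lost) [AND] = 0.121800 × 0.152000 = 0.018514
P(Elevator stuck between floors) [OR] = 1 − (1−0.152790) × (1−0.018514) = 0.168475
Rounded to 4 decimal places: P(Elevator stuck between floors) ≈ 0.1685.

0.1685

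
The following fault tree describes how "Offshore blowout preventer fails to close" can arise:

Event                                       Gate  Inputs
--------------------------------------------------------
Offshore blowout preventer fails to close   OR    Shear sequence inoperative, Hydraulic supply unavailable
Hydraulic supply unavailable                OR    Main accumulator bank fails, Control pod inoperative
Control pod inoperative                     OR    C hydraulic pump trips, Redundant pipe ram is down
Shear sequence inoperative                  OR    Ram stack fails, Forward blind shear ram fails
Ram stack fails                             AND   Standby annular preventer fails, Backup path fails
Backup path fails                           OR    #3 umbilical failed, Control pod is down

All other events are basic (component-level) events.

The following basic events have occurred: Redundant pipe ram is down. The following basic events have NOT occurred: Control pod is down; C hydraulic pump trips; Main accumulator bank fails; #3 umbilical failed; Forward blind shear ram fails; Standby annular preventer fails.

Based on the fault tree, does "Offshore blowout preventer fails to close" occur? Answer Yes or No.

Backup path fails [OR]: #3 umbilical failed=not, Control pod is down=not → no input occurs → does not occur.
Ram stack fails [AND]: Standby annular preventer fails=not, Backup path fails=not → not all inputs occur → does not occur.
Shear sequence inoperative [OR]: Ram stack fails=not, Forward blind shear ram fails=not → no input occurs → does not occur.
Control pod inoperative [OR]: C hydraulic pump trips=not, Redundant pipe ram is down=occurs → at least one input occurs → occurs.
Hydraulic supply unavailable [OR]: Main accumulator bank fails=not, Control pod inoperative=occurs → at least one input occurs → occurs.
Offshore blowout preventer fails to close [OR]: Shear sequence inoperative=not, Hydraulic supply unavailable=occurs → at least one input occurs → occurs.

Yes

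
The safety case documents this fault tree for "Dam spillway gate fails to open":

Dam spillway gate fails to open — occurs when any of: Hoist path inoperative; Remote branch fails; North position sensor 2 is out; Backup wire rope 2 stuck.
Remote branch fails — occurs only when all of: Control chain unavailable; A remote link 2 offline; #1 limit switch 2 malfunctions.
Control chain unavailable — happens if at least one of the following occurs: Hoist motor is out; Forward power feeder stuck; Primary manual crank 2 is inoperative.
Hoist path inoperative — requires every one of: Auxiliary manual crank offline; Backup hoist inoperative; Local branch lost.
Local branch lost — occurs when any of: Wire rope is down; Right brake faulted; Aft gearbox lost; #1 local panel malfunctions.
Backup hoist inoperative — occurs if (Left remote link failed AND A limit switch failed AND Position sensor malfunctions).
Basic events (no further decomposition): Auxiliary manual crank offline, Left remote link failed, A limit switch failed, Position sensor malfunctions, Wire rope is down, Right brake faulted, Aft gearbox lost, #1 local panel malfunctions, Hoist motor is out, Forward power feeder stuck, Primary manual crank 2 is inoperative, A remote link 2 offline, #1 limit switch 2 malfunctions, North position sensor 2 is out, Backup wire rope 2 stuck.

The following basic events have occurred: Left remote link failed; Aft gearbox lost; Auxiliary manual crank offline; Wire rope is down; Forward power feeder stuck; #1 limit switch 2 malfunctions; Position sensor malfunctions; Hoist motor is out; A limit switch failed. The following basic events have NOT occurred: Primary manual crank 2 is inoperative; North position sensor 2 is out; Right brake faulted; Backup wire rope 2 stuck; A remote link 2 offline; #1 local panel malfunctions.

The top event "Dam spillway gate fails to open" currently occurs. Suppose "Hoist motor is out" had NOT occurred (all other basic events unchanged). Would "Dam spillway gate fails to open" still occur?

Counterfactual: set "Hoist motor is out" to not occurred.
Backup hoist inoperative [AND]: Left remote link failed=occurs, A limit switch failed=occurs, Position sensor malfunctions=occurs → all inputs occur → occurs.
Local branch lost [OR]: Wire rope is down=occurs, Right brake faulted=not, Aft gearbox lost=occurs, #1 local panel malfunctions=not → at least one input occurs → occurs.
Hoist path inoperative [AND]: Auxiliary manual crank offline=occurs, Backup hoist inoperative=occurs, Local branch lost=occurs → all inputs occur → occurs.
Control chain unavailable [OR]: Hoist motor is out=not, Forward power feeder stuck=occurs, Primary manual crank 2 is inoperative=not → at least one input occurs → occurs.
Remote branch fails [AND]: Control chain unavailable=occurs, A remote link 2 offline=not, #1 limit switch 2 malfunctions=occurs → not all inputs occur → does not occur.
Dam spillway gate fails to open [OR]: Hoist path inoperative=occurs, Remote branch fails=not, North position sensor 2 is out=not, Backup wire rope 2 stuck=not → at least one input occurs → occurs.

Yes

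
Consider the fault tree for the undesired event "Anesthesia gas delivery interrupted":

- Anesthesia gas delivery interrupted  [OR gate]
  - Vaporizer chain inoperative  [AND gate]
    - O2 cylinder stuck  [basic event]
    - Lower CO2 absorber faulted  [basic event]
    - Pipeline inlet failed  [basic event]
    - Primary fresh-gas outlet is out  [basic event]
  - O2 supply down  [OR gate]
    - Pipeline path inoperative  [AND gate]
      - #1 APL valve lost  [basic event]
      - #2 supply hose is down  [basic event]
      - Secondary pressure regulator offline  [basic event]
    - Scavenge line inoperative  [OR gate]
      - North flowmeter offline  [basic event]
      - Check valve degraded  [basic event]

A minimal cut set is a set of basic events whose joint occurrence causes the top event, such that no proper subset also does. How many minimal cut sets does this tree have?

4

Vaporizer chain inoperative [AND]: one cut set from each child combined → 1 × 1 × 1 × 1 = 1 cut set(s).
Pipeline path inoperative [AND]: one cut set from each child combined → 1 × 1 × 1 = 1 cut set(s).
Scavenge line inoperative [OR]: union of children's cut sets → 2 cut set(s).
O2 supply down [OR]: union of children's cut sets → 3 cut set(s).
Anesthesia gas delivery interrupted [OR]: union of children's cut sets → 4 cut set(s).
Minimal cut sets: {Lower CO2 absorber faulted, O2 cylinder stuck, Pipeline inlet failed, Primary fresh-gas outlet is out}; {#1 APL valve lost, #2 supply hose is down, Secondary pressure regulator offline}; {North flowmeter offline}; {Check valve degraded}.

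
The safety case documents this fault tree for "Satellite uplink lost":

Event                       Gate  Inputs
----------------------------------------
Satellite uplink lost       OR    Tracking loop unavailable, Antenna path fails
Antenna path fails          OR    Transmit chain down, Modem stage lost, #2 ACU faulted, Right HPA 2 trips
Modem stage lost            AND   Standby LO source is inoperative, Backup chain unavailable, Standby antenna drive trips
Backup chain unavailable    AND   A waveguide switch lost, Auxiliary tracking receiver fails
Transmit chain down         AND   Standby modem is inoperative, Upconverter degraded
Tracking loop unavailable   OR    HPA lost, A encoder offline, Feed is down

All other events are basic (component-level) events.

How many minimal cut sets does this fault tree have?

Tracking loop unavailable [OR]: union of children's cut sets → 3 cut set(s).
Transmit chain down [AND]: one cut set from each child combined → 1 × 1 = 1 cut set(s).
Backup chain unavailable [AND]: one cut set from each child combined → 1 × 1 = 1 cut set(s).
Modem stage lost [AND]: one cut set from each child combined → 1 × 1 × 1 = 1 cut set(s).
Antenna path fails [OR]: union of children's cut sets → 4 cut set(s).
Satellite uplink lost [OR]: union of children's cut sets → 7 cut set(s).
Minimal cut sets: {HPA lost}; {A encoder offline}; {Feed is down}; {Standby modem is inoperative, Upconverter degraded}; {A waveguide switch lost, Auxiliary tracking receiver fails, Standby LO source is inoperative, Standby antenna drive trips}; {#2 ACU faulted}; {Right HPA 2 trips}.

7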